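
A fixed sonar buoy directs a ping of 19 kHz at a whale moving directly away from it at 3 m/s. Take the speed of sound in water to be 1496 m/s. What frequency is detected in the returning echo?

18.92 kHz

At the whale (a moving observer), f₁ = f₀ · (v − u)/v = 19 × 1493/1496 ≈ 18.96 kHz.
On reflection it acts as a source moving away from the stationary detector: f₂ = f₁ · v/(v + u) = 18.96 × 1496/1499 ≈ 18.92 kHz.
Equivalently f₂ = f₀ · (v − u)/(v + u).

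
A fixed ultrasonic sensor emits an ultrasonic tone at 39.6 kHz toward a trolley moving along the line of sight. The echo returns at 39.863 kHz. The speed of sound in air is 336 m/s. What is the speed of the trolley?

Double Doppler shift off a moving reflector: f₂ = f₀ · (v + u)/(v − u) (u > 0 toward emitter).
Rearranging, u = v · (f₂ − f₀)/(f₂ + f₀) = 336 × 0.263/79.463 ≈ 1.11 m/s.
So the trolley is moving at 1.11 m/s toward the emitter.

1.11 m/s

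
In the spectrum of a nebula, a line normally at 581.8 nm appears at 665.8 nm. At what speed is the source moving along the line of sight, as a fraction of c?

λ'/λ₀ = 1.1444 > 1 (redshift), so the source is receding.
λ'/λ₀ = √((1 + β)/(1 − β)) for a receding source ⇒ β = (r² − 1)/(r² + 1) with r = λ'/λ₀.
β = (1.3096 − 1)/(1.3096 + 1) ≈ 0.134.

0.134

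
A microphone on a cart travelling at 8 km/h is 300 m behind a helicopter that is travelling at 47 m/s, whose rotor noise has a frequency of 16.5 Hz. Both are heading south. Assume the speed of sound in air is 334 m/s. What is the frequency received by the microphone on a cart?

14.6 Hz

8 km/h = 2.222 m/s.
The microphone on a cart is behind, so the helicopter is moving away from it while the microphone on a cart is moving toward the helicopter.
Both move, so f' = f · (v + v_o)/(v + v_s).
f' = 16.5 × (334 + 2.222)/(334 + 47) = 16.5 × 336.22/381 ≈ 14.6 Hz.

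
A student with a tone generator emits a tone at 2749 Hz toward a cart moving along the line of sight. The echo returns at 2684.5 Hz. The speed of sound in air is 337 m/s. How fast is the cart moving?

4.0 m/s

Double Doppler shift off a moving reflector: f₂ = f₀ · (v + u)/(v − u) (u > 0 toward emitter).
Rearranging, u = v · (f₂ − f₀)/(f₂ + f₀) = 337 × -64.5/5433.5 ≈ -4.0 m/s.
So the cart is moving at 4.0 m/s away from the emitter.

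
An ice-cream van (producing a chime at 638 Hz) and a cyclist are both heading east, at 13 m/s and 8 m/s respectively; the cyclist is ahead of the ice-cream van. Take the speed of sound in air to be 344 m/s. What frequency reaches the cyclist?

The cyclist is ahead, so the ice-cream van is moving toward it while the cyclist is moving away from the ice-cream van.
General Doppler shift: f' = f · (v − v_o)/(v − v_s).
f' = 638 × (344 − 8)/(344 − 13) = 638 × 336/331 ≈ 648 Hz.

648 Hz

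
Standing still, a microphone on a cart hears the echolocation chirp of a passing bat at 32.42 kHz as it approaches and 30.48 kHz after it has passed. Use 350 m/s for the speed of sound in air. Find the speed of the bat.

f₁/f₂ = (v + v_s)/(v − v_s), so v_s = v · (f₁ − f₂)/(f₁ + f₂).
v_s = 350 × (32.42 − 30.48)/(32.42 + 30.48) = 350 × 1.94/62.90 ≈ 10.8 m/s.

10.8 m/s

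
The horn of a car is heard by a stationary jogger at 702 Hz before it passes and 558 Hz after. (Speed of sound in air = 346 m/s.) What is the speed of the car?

f₁/f₂ = (v + v_s)/(v − v_s), so v_s = v · (f₁ − f₂)/(f₁ + f₂).
v_s = 346 × (702 − 558)/(702 + 558) = 346 × 144/1260 ≈ 40 m/s.

40 m/s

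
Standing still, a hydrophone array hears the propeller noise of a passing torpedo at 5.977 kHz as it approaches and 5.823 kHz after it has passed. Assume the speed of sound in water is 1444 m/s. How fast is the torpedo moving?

f₁/f₂ = (v + v_s)/(v − v_s), so v_s = v · (f₁ − f₂)/(f₁ + f₂).
v_s = 1444 × (5.977 − 5.823)/(5.977 + 5.823) = 1444 × 0.154/11.800 ≈ 18.8 m/s.

18.8 m/s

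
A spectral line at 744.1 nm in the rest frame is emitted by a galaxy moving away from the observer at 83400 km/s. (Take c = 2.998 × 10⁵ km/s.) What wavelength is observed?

990.2 nm

β = v/c = 83400/299800 = 0.2782.
Relativistic Doppler for wavelength: λ' = λ₀ · √((1 + β)/(1 − β)).
λ' = 744.1 × √(1.2782/0.7218) = 744.1 × 1.33071 ≈ 990.2 nm.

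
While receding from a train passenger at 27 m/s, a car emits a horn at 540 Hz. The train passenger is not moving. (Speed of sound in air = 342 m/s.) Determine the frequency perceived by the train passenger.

500 Hz

Only the source moves, away from the listener, so f' = f · v/(v + v_s).
f' = 540 × 342/(342 + 27) = 540 × 342/369 ≈ 500 Hz.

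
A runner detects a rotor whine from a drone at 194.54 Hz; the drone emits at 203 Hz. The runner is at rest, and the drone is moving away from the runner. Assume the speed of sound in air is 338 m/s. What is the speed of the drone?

f' = f · v/(v + v_s) ⇒ v_s = v · |1 − f/f'|.
v_s = 338 × |1 − 203/194.54| = 338 × 0.04349 ≈ 14.7 m/s.

14.7 m/s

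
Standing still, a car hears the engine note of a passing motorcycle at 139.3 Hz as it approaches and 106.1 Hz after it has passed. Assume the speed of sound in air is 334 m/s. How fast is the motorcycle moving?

f₁/f₂ = (v + v_s)/(v − v_s), so v_s = v · (f₁ − f₂)/(f₁ + f₂).
v_s = 334 × (139.3 − 106.1)/(139.3 + 106.1) = 334 × 33.2/245.4 ≈ 45 m/s.

45 m/s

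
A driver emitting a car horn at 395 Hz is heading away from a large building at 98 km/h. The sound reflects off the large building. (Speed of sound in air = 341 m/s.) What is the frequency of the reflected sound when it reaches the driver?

337 Hz

98 km/h = 27.22 m/s.
The large building receives the sound from a moving source: f₁ = f₀ · v/(v + v_e) = 395 × 341/368.22 ≈ 366 Hz.
On the return leg the driver is a moving observer: f₂ = f₁ · (v − v_e)/v = 366 × 313.78/341 ≈ 337 Hz.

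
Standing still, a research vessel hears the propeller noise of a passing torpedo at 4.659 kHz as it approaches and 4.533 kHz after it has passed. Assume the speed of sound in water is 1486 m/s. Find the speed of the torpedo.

20.4 m/s

f₁/f₂ = (v + v_s)/(v − v_s), so v_s = v · (f₁ − f₂)/(f₁ + f₂).
v_s = 1486 × (4.659 − 4.533)/(4.659 + 4.533) = 1486 × 0.126/9.192 ≈ 20.4 m/s.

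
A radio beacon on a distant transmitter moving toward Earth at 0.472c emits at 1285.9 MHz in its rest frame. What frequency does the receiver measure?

Relativistic Doppler for frequency: f' = f₀ · √((1 + β)/(1 − β)).
f' = 1285.9 × √(1.4720/0.5280) = 1285.9 × 1.66969 ≈ 2147.1 MHz.

2147.1 MHz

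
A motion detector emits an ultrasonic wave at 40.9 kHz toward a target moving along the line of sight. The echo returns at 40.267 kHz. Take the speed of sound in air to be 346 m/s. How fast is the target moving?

2.70 m/s

Double Doppler shift off a moving reflector: f₂ = f₀ · (v + u)/(v − u) (u > 0 toward emitter).
Rearranging, u = v · (f₂ − f₀)/(f₂ + f₀) = 346 × -0.633/81.167 ≈ -2.70 m/s.
So the target is moving at 2.70 m/s away from the emitter.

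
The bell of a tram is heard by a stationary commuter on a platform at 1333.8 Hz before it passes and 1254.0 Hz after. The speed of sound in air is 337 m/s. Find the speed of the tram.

10.4 m/s

f₁/f₂ = (v + v_s)/(v − v_s), so v_s = v · (f₁ − f₂)/(f₁ + f₂).
v_s = 337 × (1333.8 − 1254.0)/(1333.8 + 1254.0) = 337 × 79.8/2587.8 ≈ 10.4 m/s.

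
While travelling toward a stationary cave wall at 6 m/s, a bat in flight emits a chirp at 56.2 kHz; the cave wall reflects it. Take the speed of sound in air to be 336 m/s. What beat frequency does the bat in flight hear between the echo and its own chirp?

2044 Hz

The cave wall receives the sound from a moving source: f₁ = f₀ · v/(v − v_e) = 56.2 × 336/330 ≈ 57.22 kHz.
On the return leg the bat in flight is a moving observer: f₂ = f₁ · (v + v_e)/v = 57.22 × 342/336 ≈ 58.24 kHz.
Beat against the emitted tone (with f₀ = 56200 Hz): |f₂ − f₀| = 2v_e·f₀/(v − v_e) = 2 × 6 × 56200/330 ≈ 2044 Hz.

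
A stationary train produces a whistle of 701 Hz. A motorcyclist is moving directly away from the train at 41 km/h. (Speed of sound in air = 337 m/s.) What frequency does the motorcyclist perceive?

677 Hz

41 km/h = 11.39 m/s.
Only the observer moves, away from the source, so f' = f · (v − v_o)/v.
f' = 701 × (337 − 11.39)/337 = 701 × 325.61/337 ≈ 677 Hz.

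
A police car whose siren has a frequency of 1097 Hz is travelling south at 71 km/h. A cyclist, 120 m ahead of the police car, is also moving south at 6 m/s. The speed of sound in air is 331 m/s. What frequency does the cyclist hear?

71 km/h = 19.72 m/s.
The cyclist is ahead, so the police car is moving toward it while the cyclist is moving away from the police car.
With source approaching and observer receding, f' = f · (v − v_o)/(v − v_s).
f' = 1097 × (331 − 6)/(331 − 19.72) = 1097 × 325/311.28 ≈ 1145 Hz.

1145 Hz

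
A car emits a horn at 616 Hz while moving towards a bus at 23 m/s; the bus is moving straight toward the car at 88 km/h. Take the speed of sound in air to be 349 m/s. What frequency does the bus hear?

706 Hz

88 km/h = 24.44 m/s.
With source approaching and observer approaching, f' = f · (v + v_o)/(v − v_s).
f' = 616 × (349 + 24.44)/(349 − 23) = 616 × 373.44/326 ≈ 706 Hz.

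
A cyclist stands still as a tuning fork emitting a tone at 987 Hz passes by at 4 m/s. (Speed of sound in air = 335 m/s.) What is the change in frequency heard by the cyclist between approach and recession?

Approaching: f₁ = f · v/(v − v_s) = 987 × 335/331 ≈ 998.9 Hz.
Receding: f₂ = f · v/(v + v_s) = 987 × 335/339 ≈ 975.4 Hz.
Drop: f₁ − f₂ = 2f·v·v_s/(v² − v_s²) = 2 × 987 × 335 × 4/(335² − 4²) ≈ 23.6 Hz.

23.6 Hz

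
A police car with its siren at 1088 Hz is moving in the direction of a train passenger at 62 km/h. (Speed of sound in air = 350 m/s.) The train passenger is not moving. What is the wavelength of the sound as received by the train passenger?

30.6 cm

62 km/h = 17.22 m/s.
With the source moving toward a stationary observer, f' = f · v/(v − v_s).
f' = 1088 × 350/(350 − 17.22) ≈ 1144 Hz.
λ' = v/f' = 350/1144.31 ≈ 30.6 cm.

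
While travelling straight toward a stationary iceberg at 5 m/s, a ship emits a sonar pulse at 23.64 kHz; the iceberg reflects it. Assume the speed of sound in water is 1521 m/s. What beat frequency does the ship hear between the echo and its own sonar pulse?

The iceberg receives the sound from a moving source: f₁ = f₀ · v/(v − v_e) = 23.64 × 1521/1516 ≈ 23.7180 kHz.
On the return leg the ship is a moving observer: f₂ = f₁ · (v + v_e)/v = 23.7180 × 1526/1521 ≈ 23.7959 kHz.
Equivalently f₂ = f₀ · (v + v_e)/(v − v_e).
Beat against the emitted tone (with f₀ = 23640 Hz): |f₂ − f₀| = 2v_e·f₀/(v − v_e) = 2 × 5 × 23640/1516 ≈ 156 Hz.

156 Hz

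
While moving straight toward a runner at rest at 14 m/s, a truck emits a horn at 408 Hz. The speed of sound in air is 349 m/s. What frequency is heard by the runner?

425 Hz

Moving source, stationary observer: f' = f · v/(v − v_s) since the source is approaching.
f' = 408 × 349/(349 − 14) = 408 × 349/335 ≈ 425 Hz.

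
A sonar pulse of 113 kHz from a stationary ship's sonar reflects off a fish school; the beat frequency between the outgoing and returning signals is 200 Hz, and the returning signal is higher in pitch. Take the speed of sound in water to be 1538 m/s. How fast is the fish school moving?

Double Doppler shift off a moving reflector: f₂ = f₀ · (v + u)/(v − u) (u > 0 toward emitter).
Returning signal is higher, so f₂ = f₀ + Δf = 113000 + 200 = 113200 Hz.
Rearranging, u = v · (f₂ − f₀)/(f₂ + f₀) = 1538 × 200/226200 ≈ 1.36 m/s.
So the fish school is moving at 1.36 m/s toward the emitter.

1.36 m/s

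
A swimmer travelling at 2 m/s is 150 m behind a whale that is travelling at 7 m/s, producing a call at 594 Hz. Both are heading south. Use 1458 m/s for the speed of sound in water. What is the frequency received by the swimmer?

The swimmer is behind, so the whale is moving away from it while the swimmer is moving toward the whale.
General Doppler shift: f' = f · (v + v_o)/(v + v_s).
f' = 594 × (1458 + 2)/(1458 + 7) = 594 × 1460/1465 ≈ 592 Hz.

592 Hz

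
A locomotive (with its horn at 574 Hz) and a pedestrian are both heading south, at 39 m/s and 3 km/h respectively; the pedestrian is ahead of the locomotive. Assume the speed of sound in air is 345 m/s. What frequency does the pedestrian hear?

646 Hz

3 km/h = 0.8333 m/s.
The pedestrian is ahead, so the locomotive is moving toward it while the pedestrian is moving away from the locomotive.
General Doppler shift: f' = f · (v − v_o)/(v − v_s).
f' = 574 × (345 − 0.8333)/(345 − 39) = 574 × 344.17/306 ≈ 646 Hz.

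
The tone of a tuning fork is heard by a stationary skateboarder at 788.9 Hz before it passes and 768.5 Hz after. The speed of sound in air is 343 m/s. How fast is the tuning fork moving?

4.5 m/s

f₁/f₂ = (v + v_s)/(v − v_s), so v_s = v · (f₁ − f₂)/(f₁ + f₂).
v_s = 343 × (788.9 − 768.5)/(788.9 + 768.5) = 343 × 20.4/1557.4 ≈ 4.5 m/s.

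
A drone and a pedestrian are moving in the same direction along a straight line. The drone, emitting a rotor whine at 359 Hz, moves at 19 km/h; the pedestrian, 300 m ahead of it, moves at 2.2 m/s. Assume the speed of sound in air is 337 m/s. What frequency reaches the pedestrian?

362 Hz

19 km/h = 5.278 m/s.
The pedestrian is ahead, so the drone is moving toward it while the pedestrian is moving away from the drone.
General Doppler shift: f' = f · (v − v_o)/(v − v_s).
f' = 359 × (337 − 2.2)/(337 − 5.278) = 359 × 334.8/331.72 ≈ 362 Hz.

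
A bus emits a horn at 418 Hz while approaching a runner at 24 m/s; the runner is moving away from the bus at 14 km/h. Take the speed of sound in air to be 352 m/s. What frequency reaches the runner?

444 Hz

14 km/h = 3.889 m/s.
Both move, so f' = f · (v − v_o)/(v − v_s).
f' = 418 × (352 − 3.889)/(352 − 24) = 418 × 348.11/328 ≈ 444 Hz.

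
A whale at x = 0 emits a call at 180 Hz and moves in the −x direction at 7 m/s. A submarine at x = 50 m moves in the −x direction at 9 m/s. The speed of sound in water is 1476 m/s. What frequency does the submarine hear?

180 Hz

The observer lies on the +x side, so the source is heading away from the observer and the observer is heading toward the source.
With source receding and observer approaching, f' = f · (v + v_o)/(v + v_s).
f' = 180 × (1476 + 9)/(1476 + 7) = 180 × 1485/1483 ≈ 180 Hz.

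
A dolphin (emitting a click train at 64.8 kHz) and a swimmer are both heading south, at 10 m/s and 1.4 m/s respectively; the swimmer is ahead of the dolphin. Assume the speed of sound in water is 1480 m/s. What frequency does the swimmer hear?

The swimmer is ahead, so the dolphin is moving toward it while the swimmer is moving away from the dolphin.
General Doppler shift: f' = f · (v − v_o)/(v − v_s).
f' = 64.8 × (1480 − 1.4)/(1480 − 10) = 64.8 × 1478.6/1470 ≈ 65.2 kHz.

65.2 kHz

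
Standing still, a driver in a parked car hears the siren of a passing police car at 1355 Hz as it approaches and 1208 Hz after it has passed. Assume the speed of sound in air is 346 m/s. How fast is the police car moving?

19.8 m/s

f₁/f₂ = (v + v_s)/(v − v_s), so v_s = v · (f₁ − f₂)/(f₁ + f₂).
v_s = 346 × (1355 − 1208)/(1355 + 1208) = 346 × 147/2563 ≈ 19.8 m/s.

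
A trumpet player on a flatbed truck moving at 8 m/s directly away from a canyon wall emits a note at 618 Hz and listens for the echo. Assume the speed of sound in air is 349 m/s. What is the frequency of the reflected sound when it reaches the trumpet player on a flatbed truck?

The canyon wall receives the sound from a moving source: f₁ = f₀ · v/(v + v_e) = 618 × 349/357 ≈ 604 Hz.
On the return leg the trumpet player on a flatbed truck is a moving observer: f₂ = f₁ · (v − v_e)/v = 604 × 341/349 ≈ 590 Hz.

590 Hz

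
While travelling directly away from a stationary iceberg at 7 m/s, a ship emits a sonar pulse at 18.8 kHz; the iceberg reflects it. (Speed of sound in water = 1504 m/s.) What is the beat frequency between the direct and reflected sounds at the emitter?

174 Hz

The iceberg receives the sound from a moving source: f₁ = f₀ · v/(v + v_e) = 18.8 × 1504/1511 ≈ 18.7129 kHz.
On the return leg the ship is a moving observer: f₂ = f₁ · (v − v_e)/v = 18.7129 × 1497/1504 ≈ 18.6258 kHz.
Beat against the emitted tone (with f₀ = 18800 Hz): |f₂ − f₀| = 2v_e·f₀/(v + v_e) = 2 × 7 × 18800/1511 ≈ 174 Hz.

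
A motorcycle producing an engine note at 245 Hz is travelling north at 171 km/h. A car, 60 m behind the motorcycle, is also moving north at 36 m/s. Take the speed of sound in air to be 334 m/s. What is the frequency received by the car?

238 Hz

171 km/h = 47.5 m/s.
The car is behind, so the motorcycle is moving away from it while the car is moving toward the motorcycle.
With source receding and observer approaching, f' = f · (v + v_o)/(v + v_s).
f' = 245 × (334 + 36)/(334 + 47.5) = 245 × 370/381.5 ≈ 238 Hz.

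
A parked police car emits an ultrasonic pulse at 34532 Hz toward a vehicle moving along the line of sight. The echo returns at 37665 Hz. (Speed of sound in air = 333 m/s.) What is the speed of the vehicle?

Double Doppler shift off a moving reflector: f₂ = f₀ · (v + u)/(v − u) (u > 0 toward emitter).
Rearranging, u = v · (f₂ − f₀)/(f₂ + f₀) = 333 × 3133/72197 ≈ 14.5 m/s.
So the vehicle is moving at 14.5 m/s toward the emitter.

14.5 m/s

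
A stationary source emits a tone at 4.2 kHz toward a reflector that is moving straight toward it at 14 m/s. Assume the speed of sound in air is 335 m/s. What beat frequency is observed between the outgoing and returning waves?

366 Hz

At the reflector (a moving observer), f₁ = f₀ · (v + u)/v = 4.2 × 349/335 ≈ 4.376 kHz.
On reflection it acts as a source moving toward the stationary detector: f₂ = f₁ · v/(v − u) = 4.376 × 335/321 ≈ 4.566 kHz.
Beat frequency (with f₀ = 4200 Hz): |f₂ − f₀| = 2u·f₀/(v − u) = 2 × 14 × 4200/321 ≈ 366 Hz.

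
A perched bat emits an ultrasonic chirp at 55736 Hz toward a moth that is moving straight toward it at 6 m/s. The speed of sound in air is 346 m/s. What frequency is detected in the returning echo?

57703 Hz

The moth first receives the wave as a moving observer: f₁ = f₀ · (v + u)/v = 55736 × (346 + 6)/346 ≈ 56703 Hz.
On reflection it acts as a source moving toward the stationary detector: f₂ = f₁ · v/(v − u) = 56703 × 346/340 ≈ 57703 Hz.
Equivalently f₂ = f₀ · (v + u)/(v − u).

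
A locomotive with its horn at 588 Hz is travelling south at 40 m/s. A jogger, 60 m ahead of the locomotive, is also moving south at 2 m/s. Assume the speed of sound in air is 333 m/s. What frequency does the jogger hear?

664 Hz

The jogger is ahead, so the locomotive is moving toward it while the jogger is moving away from the locomotive.
Both move, so f' = f · (v − v_o)/(v − v_s).
f' = 588 × (333 − 2)/(333 − 40) = 588 × 331/293 ≈ 664 Hz.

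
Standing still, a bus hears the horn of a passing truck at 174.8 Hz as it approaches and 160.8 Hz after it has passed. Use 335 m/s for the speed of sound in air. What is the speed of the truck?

f₁/f₂ = (v + v_s)/(v − v_s), so v_s = v · (f₁ − f₂)/(f₁ + f₂).
v_s = 335 × (174.8 − 160.8)/(174.8 + 160.8) = 335 × 14.0/335.6 ≈ 14.0 m/s.

14.0 m/s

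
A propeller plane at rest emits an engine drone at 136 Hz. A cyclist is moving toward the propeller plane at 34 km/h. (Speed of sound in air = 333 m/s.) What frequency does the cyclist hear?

140 Hz

34 km/h = 9.444 m/s.
Moving observer, stationary source: f' = f · (v + v_o)/v.
f' = 136 × (333 + 9.444)/333 = 136 × 342.44/333 ≈ 140 Hz.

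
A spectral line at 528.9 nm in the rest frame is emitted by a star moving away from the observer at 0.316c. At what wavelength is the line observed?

Relativistic Doppler for wavelength: λ' = λ₀ · √((1 + β)/(1 − β)).
λ' = 528.9 × √(1.3160/0.6840) = 528.9 × 1.38707 ≈ 733.6 nm.

733.6 nm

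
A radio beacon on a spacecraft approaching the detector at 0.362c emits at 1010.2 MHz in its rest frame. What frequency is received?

1476.0 MHz

Relativistic Doppler for frequency: f' = f₀ · √((1 + β)/(1 − β)).
f' = 1010.2 × √(1.3620/0.6380) = 1010.2 × 1.46109 ≈ 1476.0 MHz.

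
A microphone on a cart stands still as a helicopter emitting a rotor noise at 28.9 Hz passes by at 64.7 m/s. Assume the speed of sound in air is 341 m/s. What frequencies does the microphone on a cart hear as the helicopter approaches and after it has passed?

35.7 Hz approaching; 24.3 Hz receding

Approaching: f₁ = f · v/(v − v_s) = 28.9 × 341/276.3 ≈ 35.7 Hz.
Receding: f₂ = f · v/(v + v_s) = 28.9 × 341/405.7 ≈ 24.3 Hz.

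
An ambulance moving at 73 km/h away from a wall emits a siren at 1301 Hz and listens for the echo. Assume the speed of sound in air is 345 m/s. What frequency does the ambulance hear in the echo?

1157 Hz

73 km/h = 20.28 m/s.
The wall receives the sound from a moving source: f₁ = f₀ · v/(v + v_e) = 1301 × 345/365.28 ≈ 1229 Hz.
On the return leg the ambulance is a moving observer: f₂ = f₁ · (v − v_e)/v = 1229 × 324.72/345 ≈ 1157 Hz.
Equivalently f₂ = f₀ · (v − v_e)/(v + v_e).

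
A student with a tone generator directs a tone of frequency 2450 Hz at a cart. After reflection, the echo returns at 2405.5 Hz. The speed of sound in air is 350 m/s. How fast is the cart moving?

Double Doppler shift off a moving reflector: f₂ = f₀ · (v + u)/(v − u) (u > 0 toward emitter).
Rearranging, u = v · (f₂ − f₀)/(f₂ + f₀) = 350 × -44.5/4855.5 ≈ -3.2 m/s.
So the cart is moving at 3.2 m/s away from the emitter.

3.2 m/s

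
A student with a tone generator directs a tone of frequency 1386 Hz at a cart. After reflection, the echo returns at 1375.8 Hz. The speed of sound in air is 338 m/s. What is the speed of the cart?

1.25 m/s

Double Doppler shift off a moving reflector: f₂ = f₀ · (v + u)/(v − u) (u > 0 toward emitter).
Rearranging, u = v · (f₂ − f₀)/(f₂ + f₀) = 338 × -10.2/2761.8 ≈ -1.25 m/s.
So the cart is moving at 1.25 m/s away from the emitter.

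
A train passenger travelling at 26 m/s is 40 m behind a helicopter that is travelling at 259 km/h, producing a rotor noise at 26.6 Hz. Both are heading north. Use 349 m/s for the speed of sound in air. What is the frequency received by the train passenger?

23.7 Hz

259 km/h = 71.94 m/s.
The train passenger is behind, so the helicopter is moving away from it while the train passenger is moving toward the helicopter.
General Doppler shift: f' = f · (v + v_o)/(v + v_s).
f' = 26.6 × (349 + 26)/(349 + 71.94) = 26.6 × 375/420.94 ≈ 23.7 Hz.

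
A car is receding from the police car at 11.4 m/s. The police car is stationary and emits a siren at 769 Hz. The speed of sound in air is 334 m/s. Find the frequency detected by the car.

Moving observer, stationary source: f' = f · (v − v_o)/v.
f' = 769 × (334 − 11.4)/334 = 769 × 322.6/334 ≈ 743 Hz.

743 Hz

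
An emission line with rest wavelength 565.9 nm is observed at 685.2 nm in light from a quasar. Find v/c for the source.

λ'/λ₀ = 1.2108 > 1 (redshift), so the source is receding.
λ'/λ₀ = √((1 + β)/(1 − β)) for a receding source ⇒ β = (r² − 1)/(r² + 1) with r = λ'/λ₀.
β = (1.4661 − 1)/(1.4661 + 1) ≈ 0.189.

0.189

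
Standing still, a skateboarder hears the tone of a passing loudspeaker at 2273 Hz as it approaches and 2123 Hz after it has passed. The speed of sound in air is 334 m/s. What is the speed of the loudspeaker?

11.4 m/s

f₁/f₂ = (v + v_s)/(v − v_s), so v_s = v · (f₁ − f₂)/(f₁ + f₂).
v_s = 334 × (2273 − 2123)/(2273 + 2123) = 334 × 150/4396 ≈ 11.4 m/s.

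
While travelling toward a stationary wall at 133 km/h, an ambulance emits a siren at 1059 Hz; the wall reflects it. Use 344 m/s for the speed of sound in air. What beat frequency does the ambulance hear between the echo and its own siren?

133 km/h = 36.94 m/s.
The wall receives the sound from a moving source: f₁ = f₀ · v/(v − v_e) = 1059 × 344/307.06 ≈ 1186 Hz.
On the return leg the ambulance is a moving observer: f₂ = f₁ · (v + v_e)/v = 1186 × 380.94/344 ≈ 1314 Hz.
Equivalently f₂ = f₀ · (v + v_e)/(v − v_e).
Beat against the emitted tone: |f₂ − f₀| = 2v_e·f₀/(v − v_e) = 2 × 36.94 × 1059/307.06 ≈ 255 Hz.

255 Hz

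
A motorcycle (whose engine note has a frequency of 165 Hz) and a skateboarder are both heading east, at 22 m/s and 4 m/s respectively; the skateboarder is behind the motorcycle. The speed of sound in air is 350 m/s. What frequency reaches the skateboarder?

The skateboarder is behind, so the motorcycle is moving away from it while the skateboarder is moving toward the motorcycle.
With source receding and observer approaching, f' = f · (v + v_o)/(v + v_s).
f' = 165 × (350 + 4)/(350 + 22) = 165 × 354/372 ≈ 157 Hz.

157 Hz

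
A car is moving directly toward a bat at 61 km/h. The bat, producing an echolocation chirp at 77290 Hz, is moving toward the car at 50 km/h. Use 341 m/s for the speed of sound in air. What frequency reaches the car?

84575 Hz

50 km/h = 13.89 m/s; 61 km/h = 16.94 m/s.
General Doppler shift: f' = f · (v + v_o)/(v − v_s).
f' = 77290 × (341 + 16.94)/(341 − 13.89) = 77290 × 357.94/327.11 ≈ 84575 Hz.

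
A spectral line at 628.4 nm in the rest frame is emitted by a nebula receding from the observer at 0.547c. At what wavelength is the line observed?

1161.3 nm

Relativistic Doppler for wavelength: λ' = λ₀ · √((1 + β)/(1 − β)).
λ' = 628.4 × √(1.5470/0.4530) = 628.4 × 1.84797 ≈ 1161.3 nm.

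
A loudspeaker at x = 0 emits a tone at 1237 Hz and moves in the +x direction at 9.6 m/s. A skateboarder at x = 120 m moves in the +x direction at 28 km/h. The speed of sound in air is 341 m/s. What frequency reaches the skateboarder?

1244 Hz

28 km/h = 7.778 m/s.
The observer lies on the +x side, so the source is heading toward the observer and the observer is heading away from the source.
General Doppler shift: f' = f · (v − v_o)/(v − v_s).
f' = 1237 × (341 − 7.778)/(341 − 9.6) = 1237 × 333.22/331.4 ≈ 1244 Hz.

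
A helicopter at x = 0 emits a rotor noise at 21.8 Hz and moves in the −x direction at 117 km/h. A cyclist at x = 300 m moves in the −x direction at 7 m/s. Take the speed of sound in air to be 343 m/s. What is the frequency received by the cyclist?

117 km/h = 32.5 m/s.
The observer lies on the +x side, so the source is heading away from the observer and the observer is heading toward the source.
General Doppler shift: f' = f · (v + v_o)/(v + v_s).
f' = 21.8 × (343 + 7)/(343 + 32.5) = 21.8 × 350/375.5 ≈ 20.3 Hz.

20.3 Hz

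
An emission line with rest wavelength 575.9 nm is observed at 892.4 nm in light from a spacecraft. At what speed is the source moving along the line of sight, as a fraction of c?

0.412c

λ'/λ₀ = 1.5496 > 1 (redshift), so the source is receding.
λ'/λ₀ = √((1 + β)/(1 − β)) for a receding source ⇒ β = (r² − 1)/(r² + 1) with r = λ'/λ₀.
β = (2.4012 − 1)/(2.4012 + 1) ≈ 0.412.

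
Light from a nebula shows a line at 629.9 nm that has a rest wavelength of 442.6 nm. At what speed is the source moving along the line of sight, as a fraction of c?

0.339

λ'/λ₀ = 1.4232 > 1 (redshift), so the source is receding.
λ'/λ₀ = √((1 + β)/(1 − β)) for a receding source ⇒ β = (r² − 1)/(r² + 1) with r = λ'/λ₀.
β = (2.0254 − 1)/(2.0254 + 1) ≈ 0.339.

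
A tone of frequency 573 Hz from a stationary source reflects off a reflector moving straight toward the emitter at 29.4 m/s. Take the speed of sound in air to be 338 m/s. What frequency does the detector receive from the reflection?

682 Hz

At the reflector (a moving observer), f₁ = f₀ · (v + u)/v = 573 × 367.4/338 ≈ 623 Hz.
The reflection then acts as a moving source: f₂ = f₁ · v/(v − u) ≈ 682 Hz.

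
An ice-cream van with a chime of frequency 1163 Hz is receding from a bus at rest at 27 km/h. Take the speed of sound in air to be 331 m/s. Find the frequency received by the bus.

27 km/h = 7.5 m/s.
With the source moving away from a stationary observer, f' = f · v/(v + v_s).
f' = 1163 × 331/(331 + 7.5) = 1163 × 331/338.5 ≈ 1137 Hz.

1137 Hz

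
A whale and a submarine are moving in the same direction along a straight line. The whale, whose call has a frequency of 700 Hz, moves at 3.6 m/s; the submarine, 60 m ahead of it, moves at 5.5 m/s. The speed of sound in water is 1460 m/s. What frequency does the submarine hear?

The submarine is ahead, so the whale is moving toward it while the submarine is moving away from the whale.
With source approaching and observer receding, f' = f · (v − v_o)/(v − v_s).
f' = 700 × (1460 − 5.5)/(1460 − 3.6) = 700 × 1454.5/1456.4 ≈ 699 Hz.

699 Hz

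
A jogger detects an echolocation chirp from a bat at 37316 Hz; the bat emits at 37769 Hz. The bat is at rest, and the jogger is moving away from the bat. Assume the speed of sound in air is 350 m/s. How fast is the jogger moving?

4.2 m/s

f' = f · (v − v_o)/v ⇒ v_o = v · |f'/f − 1|.
v_o = 350 × |37316/37769 − 1| = 350 × 0.01199 ≈ 4.2 m/s.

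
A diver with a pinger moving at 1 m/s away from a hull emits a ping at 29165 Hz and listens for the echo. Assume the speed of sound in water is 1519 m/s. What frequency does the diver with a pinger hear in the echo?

29127 Hz

The hull receives the sound from a moving source: f₁ = f₀ · v/(v + v_e) = 29165 × 1519/1520 ≈ 29146 Hz.
On the return leg the diver with a pinger is a moving observer: f₂ = f₁ · (v − v_e)/v = 29146 × 1518/1519 ≈ 29127 Hz.
Equivalently f₂ = f₀ · (v − v_e)/(v + v_e).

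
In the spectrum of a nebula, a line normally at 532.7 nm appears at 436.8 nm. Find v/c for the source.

0.196c

λ'/λ₀ = 0.8200 < 1 (blueshift), so the source is approaching.
λ'/λ₀ = √((1 − β)/(1 + β)) for an approaching source ⇒ β = (1 − r²)/(1 + r²) with r = λ'/λ₀.
β = (1 − 0.6724)/(1 + 0.6724) ≈ 0.196.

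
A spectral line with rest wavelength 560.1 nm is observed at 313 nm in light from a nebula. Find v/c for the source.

0.524c

λ'/λ₀ = 0.5588 < 1 (blueshift), so the source is approaching.
λ'/λ₀ = √((1 − β)/(1 + β)) for an approaching source ⇒ β = (1 − r²)/(1 + r²) with r = λ'/λ₀.
β = (1 − 0.3123)/(1 + 0.3123) ≈ 0.524.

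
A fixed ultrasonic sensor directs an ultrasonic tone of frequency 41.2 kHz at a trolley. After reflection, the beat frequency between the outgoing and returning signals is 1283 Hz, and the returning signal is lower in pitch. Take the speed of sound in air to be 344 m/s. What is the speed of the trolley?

Double Doppler shift off a moving reflector: f₂ = f₀ · (v + u)/(v − u) (u > 0 toward emitter).
Returning signal is lower, so f₂ = f₀ − Δf = 41200 − 1283 = 39917 Hz.
Rearranging, u = v · (f₂ − f₀)/(f₂ + f₀) = 344 × -1283/81117 ≈ -5.4 m/s.
So the trolley is moving at 5.4 m/s away from the emitter.

5.4 m/s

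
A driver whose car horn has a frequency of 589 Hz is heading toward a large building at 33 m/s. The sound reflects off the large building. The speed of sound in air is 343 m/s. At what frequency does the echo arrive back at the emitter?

714 Hz

The large building receives the sound from a moving source: f₁ = f₀ · v/(v − v_e) = 589 × 343/310 ≈ 652 Hz.
On the return leg the driver is a moving observer: f₂ = f₁ · (v + v_e)/v = 652 × 376/343 ≈ 714 Hz.
Equivalently f₂ = f₀ · (v + v_e)/(v − v_e).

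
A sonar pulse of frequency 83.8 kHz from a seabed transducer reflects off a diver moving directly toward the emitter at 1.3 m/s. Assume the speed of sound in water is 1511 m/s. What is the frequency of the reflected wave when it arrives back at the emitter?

The diver first receives the wave as a moving observer: f₁ = f₀ · (v + u)/v = 83.8 × (1511 + 1.3)/1511 ≈ 83.9 kHz.
The reflection then acts as a moving source: f₂ = f₁ · v/(v − u) ≈ 83.9 kHz.

83.9 kHz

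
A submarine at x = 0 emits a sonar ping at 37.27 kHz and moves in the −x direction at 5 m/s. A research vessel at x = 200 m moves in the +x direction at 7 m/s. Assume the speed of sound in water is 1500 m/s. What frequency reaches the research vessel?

37.0 kHz

The observer lies on the +x side, so the source is heading away from the observer and the observer is heading away from the source.
General Doppler shift: f' = f · (v − v_o)/(v + v_s).
f' = 37.27 × (1500 − 7)/(1500 + 5) = 37.27 × 1493/1505 ≈ 37.0 kHz.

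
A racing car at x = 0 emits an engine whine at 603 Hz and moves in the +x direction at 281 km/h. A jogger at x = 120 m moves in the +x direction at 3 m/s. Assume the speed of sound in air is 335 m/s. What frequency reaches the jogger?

281 km/h = 78.06 m/s.
The observer lies on the +x side, so the source is heading toward the observer and the observer is heading away from the source.
General Doppler shift: f' = f · (v − v_o)/(v − v_s).
f' = 603 × (335 − 3)/(335 − 78.06) = 603 × 332/256.94 ≈ 779 Hz.

779 Hz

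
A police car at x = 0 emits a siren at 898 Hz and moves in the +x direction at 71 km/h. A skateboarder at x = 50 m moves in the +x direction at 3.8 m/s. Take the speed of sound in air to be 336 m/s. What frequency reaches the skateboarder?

943 Hz

71 km/h = 19.72 m/s.
The observer lies on the +x side, so the source is heading toward the observer and the observer is heading away from the source.
With source approaching and observer receding, f' = f · (v − v_o)/(v − v_s).
f' = 898 × (336 − 3.8)/(336 − 19.72) = 898 × 332.2/316.28 ≈ 943 Hz.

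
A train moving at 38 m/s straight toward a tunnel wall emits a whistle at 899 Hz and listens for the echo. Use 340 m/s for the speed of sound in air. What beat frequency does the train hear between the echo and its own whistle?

226 Hz

The tunnel wall receives the sound from a moving source: f₁ = f₀ · v/(v − v_e) = 899 × 340/302 ≈ 1012 Hz.
On the return leg the train is a moving observer: f₂ = f₁ · (v + v_e)/v = 1012 × 378/340 ≈ 1125 Hz.
Equivalently f₂ = f₀ · (v + v_e)/(v − v_e).
Beat against the emitted tone: |f₂ − f₀| = 2v_e·f₀/(v − v_e) = 2 × 38 × 899/302 ≈ 226 Hz.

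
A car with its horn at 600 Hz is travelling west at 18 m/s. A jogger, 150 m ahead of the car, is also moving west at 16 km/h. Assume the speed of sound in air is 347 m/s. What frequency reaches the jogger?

625 Hz

16 km/h = 4.444 m/s.
The jogger is ahead, so the car is moving toward it while the jogger is moving away from the car.
With source approaching and observer receding, f' = f · (v − v_o)/(v − v_s).
f' = 600 × (347 − 4.444)/(347 − 18) = 600 × 342.56/329 ≈ 625 Hz.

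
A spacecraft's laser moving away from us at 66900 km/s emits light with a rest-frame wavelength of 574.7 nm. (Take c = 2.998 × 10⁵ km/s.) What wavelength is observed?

β = v/c = 66900/299800 = 0.2231.
Relativistic Doppler for wavelength: λ' = λ₀ · √((1 + β)/(1 − β)).
λ' = 574.7 × √(1.2231/0.7769) = 574.7 × 1.25479 ≈ 721.1 nm.

721.1 nm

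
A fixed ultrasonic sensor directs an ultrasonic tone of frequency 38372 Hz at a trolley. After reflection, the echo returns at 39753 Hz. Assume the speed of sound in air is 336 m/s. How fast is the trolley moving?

5.9 m/s

Double Doppler shift off a moving reflector: f₂ = f₀ · (v + u)/(v − u) (u > 0 toward emitter).
Rearranging, u = v · (f₂ − f₀)/(f₂ + f₀) = 336 × 1381/78125 ≈ 5.9 m/s.
So the trolley is moving at 5.9 m/s toward the emitter.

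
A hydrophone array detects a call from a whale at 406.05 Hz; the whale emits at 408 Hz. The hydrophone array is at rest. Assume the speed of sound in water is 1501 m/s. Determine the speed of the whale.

7.2 m/s

f' < f, so the whale is receding.
f' = f · v/(v + v_s) ⇒ v_s = v · |1 − f/f'|.
v_s = 1501 × |1 − 408/406.05| = 1501 × 0.004802 ≈ 7.2 m/s.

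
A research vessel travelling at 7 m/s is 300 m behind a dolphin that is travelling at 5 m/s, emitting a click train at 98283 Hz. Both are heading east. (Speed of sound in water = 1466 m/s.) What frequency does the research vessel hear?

The research vessel is behind, so the dolphin is moving away from it while the research vessel is moving toward the dolphin.
General Doppler shift: f' = f · (v + v_o)/(v + v_s).
f' = 98283 × (1466 + 7)/(1466 + 5) = 98283 × 1473/1471 ≈ 98417 Hz.

98417 Hz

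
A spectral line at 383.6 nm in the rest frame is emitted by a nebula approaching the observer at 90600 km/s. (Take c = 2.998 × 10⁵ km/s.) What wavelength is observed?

280.8 nm

β = v/c = 90600/299800 = 0.3022.
Relativistic Doppler for wavelength: λ' = λ₀ · √((1 − β)/(1 + β)).
λ' = 383.6 × √(0.6978/1.3022) = 383.6 × 0.73203 ≈ 280.8 nm.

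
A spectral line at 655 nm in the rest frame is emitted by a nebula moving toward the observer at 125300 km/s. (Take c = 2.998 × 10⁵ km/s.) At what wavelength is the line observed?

419.7 nm

β = v/c = 125300/299800 = 0.4179.
Relativistic Doppler for wavelength: λ' = λ₀ · √((1 − β)/(1 + β)).
λ' = 655 × √(0.5821/1.4179) = 655 × 0.64070 ≈ 419.7 nm.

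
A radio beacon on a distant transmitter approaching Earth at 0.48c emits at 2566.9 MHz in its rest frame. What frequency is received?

4330.5 MHz

Relativistic Doppler for frequency: f' = f₀ · √((1 + β)/(1 − β)).
f' = 2566.9 × √(1.4800/0.5200) = 2566.9 × 1.68705 ≈ 4330.5 MHz.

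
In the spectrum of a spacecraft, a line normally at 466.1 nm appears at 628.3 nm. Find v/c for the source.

λ'/λ₀ = 1.3480 > 1 (redshift), so the source is receding.
λ'/λ₀ = √((1 + β)/(1 − β)) for a receding source ⇒ β = (r² − 1)/(r² + 1) with r = λ'/λ₀.
β = (1.8171 − 1)/(1.8171 + 1) ≈ 0.290.

0.290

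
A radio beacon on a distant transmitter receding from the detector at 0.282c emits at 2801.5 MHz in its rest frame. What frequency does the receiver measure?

2096.6 MHz

Relativistic Doppler for frequency: f' = f₀ · √((1 − β)/(1 + β)).
f' = 2801.5 × √(0.7180/1.2820) = 2801.5 × 0.74837 ≈ 2096.6 MHz.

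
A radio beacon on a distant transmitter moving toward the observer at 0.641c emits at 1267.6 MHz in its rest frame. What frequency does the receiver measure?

Relativistic Doppler for frequency: f' = f₀ · √((1 + β)/(1 − β)).
f' = 1267.6 × √(1.6410/0.3590) = 1267.6 × 2.13800 ≈ 2710.1 MHz.

2710.1 MHz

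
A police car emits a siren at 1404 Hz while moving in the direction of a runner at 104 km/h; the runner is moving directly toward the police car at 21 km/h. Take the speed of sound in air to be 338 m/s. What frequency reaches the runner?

1562 Hz

104 km/h = 28.89 m/s; 21 km/h = 5.833 m/s.
Both move, so f' = f · (v + v_o)/(v − v_s).
f' = 1404 × (338 + 5.833)/(338 − 28.89) = 1404 × 343.83/309.11 ≈ 1562 Hz.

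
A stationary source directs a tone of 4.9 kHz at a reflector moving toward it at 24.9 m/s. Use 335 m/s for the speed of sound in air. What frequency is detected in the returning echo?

The reflector first receives the wave as a moving observer: f₁ = f₀ · (v + u)/v = 4.9 × (335 + 24.9)/335 ≈ 5.26 kHz.
The reflection then acts as a moving source: f₂ = f₁ · v/(v − u) ≈ 5.69 kHz.

5.69 kHz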